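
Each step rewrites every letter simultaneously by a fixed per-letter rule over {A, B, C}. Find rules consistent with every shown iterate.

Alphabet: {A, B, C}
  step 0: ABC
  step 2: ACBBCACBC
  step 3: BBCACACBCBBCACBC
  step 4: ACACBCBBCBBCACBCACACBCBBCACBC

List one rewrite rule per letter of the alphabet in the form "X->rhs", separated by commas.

  step 3 ⇒ step 4: BBCACACBCBBCACBC ⇒ AC·AC·BC·B·BC·B·BC·AC·BC·AC·AC·BC·B·BC·AC·BC
    A ↦ B
    B ↦ AC
    C ↦ BC

A->B, B->AC, C->BC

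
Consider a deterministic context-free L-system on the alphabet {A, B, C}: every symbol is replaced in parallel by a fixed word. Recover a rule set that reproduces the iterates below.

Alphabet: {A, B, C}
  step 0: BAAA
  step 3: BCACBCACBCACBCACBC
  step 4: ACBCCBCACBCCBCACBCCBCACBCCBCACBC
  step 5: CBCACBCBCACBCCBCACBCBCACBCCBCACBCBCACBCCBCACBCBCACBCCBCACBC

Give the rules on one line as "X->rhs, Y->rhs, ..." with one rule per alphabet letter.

A->C, B->AC, C->BC

  step 4 ⇒ step 5: ACBCCBCACBCCBCACBCCBCACBCCBCACBC ⇒ C·BC·AC·BC·BC·AC·BC·C·BC·AC·BC·BC·AC·BC·C·BC·AC·BC·BC·AC·BC·C·BC·AC·BC·BC·AC·BC·C·BC·AC·BC
    A ↦ C
    B ↦ AC
    C ↦ BC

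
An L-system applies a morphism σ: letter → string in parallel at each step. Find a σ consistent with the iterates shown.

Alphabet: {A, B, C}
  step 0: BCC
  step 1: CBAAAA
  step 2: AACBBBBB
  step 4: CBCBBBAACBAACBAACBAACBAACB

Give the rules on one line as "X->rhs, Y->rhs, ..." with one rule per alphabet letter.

  step 1 ⇒ step 2: CBAAAA ⇒ AA·CB·B·B·B·B
    A ↦ B
    B ↦ CB
    C ↦ AA

A->B, B->CB, C->AA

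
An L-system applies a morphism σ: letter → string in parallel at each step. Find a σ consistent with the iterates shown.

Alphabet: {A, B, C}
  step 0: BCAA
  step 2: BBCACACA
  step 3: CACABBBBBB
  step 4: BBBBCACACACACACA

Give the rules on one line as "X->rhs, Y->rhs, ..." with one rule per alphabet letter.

  step 3 ⇒ step 4: CACABBBBBB ⇒ B·B·B·B·CA·CA·CA·CA·CA·CA
    A ↦ B
    B ↦ CA
    C ↦ B

A->B, B->CA, C->B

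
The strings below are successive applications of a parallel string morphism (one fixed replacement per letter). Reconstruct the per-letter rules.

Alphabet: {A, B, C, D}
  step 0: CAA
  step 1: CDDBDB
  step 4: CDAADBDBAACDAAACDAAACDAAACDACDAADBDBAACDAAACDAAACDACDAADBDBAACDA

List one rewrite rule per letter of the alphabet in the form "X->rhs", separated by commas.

  step 0 ⇒ step 1: CAA ⇒ CD·DB·DB
    A ↦ DB
    C ↦ CD
    B ↦ CDA  (constrained at step 1)
    D ↦ AA  (constrained at step 1)

A->DB, B->CDA, C->CD, D->AA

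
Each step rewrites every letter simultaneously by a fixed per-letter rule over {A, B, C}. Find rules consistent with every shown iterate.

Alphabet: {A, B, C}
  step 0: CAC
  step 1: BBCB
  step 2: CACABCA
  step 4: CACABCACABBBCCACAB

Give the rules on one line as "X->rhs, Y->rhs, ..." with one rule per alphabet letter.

A->BC, B->CA, C->B

  step 1 ⇒ step 2: BBCB ⇒ CA·CA·B·CA
    B ↦ CA
    C ↦ B
  step 0 ⇒ step 1: CAC ⇒ B·BC·B
    A ↦ BC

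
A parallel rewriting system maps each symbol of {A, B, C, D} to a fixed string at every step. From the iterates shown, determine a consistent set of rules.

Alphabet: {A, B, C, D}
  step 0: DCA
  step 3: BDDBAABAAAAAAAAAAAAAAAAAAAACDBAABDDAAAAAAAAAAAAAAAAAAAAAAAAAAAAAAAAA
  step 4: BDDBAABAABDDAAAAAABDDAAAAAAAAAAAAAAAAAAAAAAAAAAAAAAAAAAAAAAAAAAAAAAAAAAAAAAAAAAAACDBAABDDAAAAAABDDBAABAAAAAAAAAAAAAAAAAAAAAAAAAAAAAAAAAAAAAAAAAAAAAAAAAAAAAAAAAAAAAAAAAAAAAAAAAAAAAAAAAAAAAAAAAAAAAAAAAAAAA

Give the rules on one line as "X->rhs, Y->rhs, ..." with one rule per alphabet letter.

  step 3 ⇒ step 4: BDDBAABAAAAAAAAAAAAAAAAAAAACDBAABDDAAAAAAAAAAAAAAAAAAAAAAAAAAAAAAAAA ⇒ BDD·BAA·BAA·BDD·AAA·AAA·BDD·AAA·AAA·AAA·AAA·AAA·AAA·AAA·AAA·AAA·AAA·AAA·AAA·AAA·AAA·AAA·AAA·AAA·AAA·AAA·AAA·CD·BAA·BDD·AAA·AAA·BDD·BAA·BAA·AAA·AAA·AAA·AAA·AAA·AAA·AAA·AAA·AAA·AAA·AAA·AAA·AAA·AAA·AAA·AAA·AAA·AAA·AAA·AAA·AAA·AAA·AAA·AAA·AAA·AAA·AAA·AAA·AAA·AAA·AAA·AAA·AAA
    A ↦ AAA
    B ↦ BDD
    C ↦ CD
    D ↦ BAA

A->AAA, B->BDD, C->CD, D->BAA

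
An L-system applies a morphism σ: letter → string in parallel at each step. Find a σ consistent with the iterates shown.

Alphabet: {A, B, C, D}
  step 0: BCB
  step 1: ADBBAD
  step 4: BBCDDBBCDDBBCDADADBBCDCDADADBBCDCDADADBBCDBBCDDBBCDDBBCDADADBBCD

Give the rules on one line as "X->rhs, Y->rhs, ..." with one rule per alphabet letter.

A->DBB, B->AD, C->BB, D->CD

  step 0 ⇒ step 1: BCB ⇒ AD·BB·AD
    B ↦ AD
    C ↦ BB
    A ↦ DBB  (constrained at step 1)
    D ↦ CD  (constrained at step 1)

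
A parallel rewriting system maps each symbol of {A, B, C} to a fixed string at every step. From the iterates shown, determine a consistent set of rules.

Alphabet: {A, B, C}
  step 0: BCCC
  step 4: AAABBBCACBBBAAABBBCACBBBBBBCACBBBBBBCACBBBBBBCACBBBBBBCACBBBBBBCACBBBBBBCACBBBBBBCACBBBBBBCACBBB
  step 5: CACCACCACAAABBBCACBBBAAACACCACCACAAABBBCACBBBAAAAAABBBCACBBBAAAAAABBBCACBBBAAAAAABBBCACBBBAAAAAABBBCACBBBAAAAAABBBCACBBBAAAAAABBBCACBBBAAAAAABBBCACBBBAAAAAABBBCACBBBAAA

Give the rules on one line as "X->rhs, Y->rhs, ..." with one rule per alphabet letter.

A->CAC, B->A, C->BBB

  step 4 ⇒ step 5: AAABBBCACBBBAAABBBCACBBBBBBCACBBBBBBCACBBBBBBCACBBBBBBCACBBBBBBCACBBBBBBCACBBBBBBCACBBBBBBCACBBB ⇒ CAC·CAC·CAC·A·A·A·BBB·CAC·BBB·A·A·A·CAC·CAC·CAC·A·A·A·BBB·CAC·BBB·A·A·A·A·A·A·BBB·CAC·BBB·A·A·A·A·A·A·BBB·CAC·BBB·A·A·A·A·A·A·BBB·CAC·BBB·A·A·A·A·A·A·BBB·CAC·BBB·A·A·A·A·A·A·BBB·CAC·BBB·A·A·A·A·A·A·BBB·CAC·BBB·A·A·A·A·A·A·BBB·CAC·BBB·A·A·A·A·A·A·BBB·CAC·BBB·A·A·A
    A ↦ CAC
    B ↦ A
    C ↦ BBB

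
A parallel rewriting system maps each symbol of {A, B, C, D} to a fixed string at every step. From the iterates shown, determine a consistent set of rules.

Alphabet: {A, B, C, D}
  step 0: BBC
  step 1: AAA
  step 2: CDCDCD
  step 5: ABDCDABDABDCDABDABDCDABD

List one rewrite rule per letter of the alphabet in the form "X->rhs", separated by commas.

A->CD, B->A, C->A, D->BD

  step 1 ⇒ step 2: AAA ⇒ CD·CD·CD
    A ↦ CD
  step 0 ⇒ step 1: BBC ⇒ A·A·A
    B ↦ A
  step 0 ⇒ step 1: BBC ⇒ A·A·A
    C ↦ A
    D ↦ BD  (constrained at step 2)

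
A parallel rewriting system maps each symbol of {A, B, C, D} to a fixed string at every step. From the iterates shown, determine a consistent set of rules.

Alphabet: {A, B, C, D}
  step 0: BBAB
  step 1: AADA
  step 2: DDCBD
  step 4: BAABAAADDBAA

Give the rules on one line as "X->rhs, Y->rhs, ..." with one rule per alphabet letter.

A->D, B->A, C->BA, D->CB

  step 1 ⇒ step 2: AADA ⇒ D·D·CB·D
    A ↦ D
    D ↦ CB
  step 0 ⇒ step 1: BBAB ⇒ A·A·D·A
    B ↦ A
    C ↦ BA  (constrained at step 2)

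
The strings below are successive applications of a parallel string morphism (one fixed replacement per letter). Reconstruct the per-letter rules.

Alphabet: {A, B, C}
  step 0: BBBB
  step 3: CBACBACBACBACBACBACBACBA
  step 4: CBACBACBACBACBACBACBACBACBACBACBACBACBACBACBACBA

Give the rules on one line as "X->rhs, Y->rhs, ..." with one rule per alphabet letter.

  step 3 ⇒ step 4: CBACBACBACBACBACBACBACBA ⇒ CBA·C·BA·CBA·C·BA·CBA·C·BA·CBA·C·BA·CBA·C·BA·CBA·C·BA·CBA·C·BA·CBA·C·BA
    A ↦ BA
    B ↦ C
    C ↦ CBA

A->BA, B->C, C->CBA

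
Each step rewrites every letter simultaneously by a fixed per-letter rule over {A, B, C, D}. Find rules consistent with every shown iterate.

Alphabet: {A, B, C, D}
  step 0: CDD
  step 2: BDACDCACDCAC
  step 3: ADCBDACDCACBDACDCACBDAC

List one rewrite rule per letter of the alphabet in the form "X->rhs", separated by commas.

  step 2 ⇒ step 3: BDACDCACDCAC ⇒ A·DC·BD·AC·DC·AC·BD·AC·DC·AC·BD·AC
    A ↦ BD
    B ↦ A
    C ↦ AC
    D ↦ DC

A->BD, B->A, C->AC, D->DC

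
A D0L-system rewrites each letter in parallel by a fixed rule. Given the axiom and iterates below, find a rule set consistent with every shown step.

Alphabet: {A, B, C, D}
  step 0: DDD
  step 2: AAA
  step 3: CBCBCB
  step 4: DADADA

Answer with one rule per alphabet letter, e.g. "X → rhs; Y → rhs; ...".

A->CB, B->A, C->D, D->B

  step 3 ⇒ step 4: CBCBCB ⇒ D·A·D·A·D·A
    B ↦ A
    C ↦ D
  step 2 ⇒ step 3: AAA ⇒ CB·CB·CB
    A ↦ CB
    D ↦ B  (constrained at step 0)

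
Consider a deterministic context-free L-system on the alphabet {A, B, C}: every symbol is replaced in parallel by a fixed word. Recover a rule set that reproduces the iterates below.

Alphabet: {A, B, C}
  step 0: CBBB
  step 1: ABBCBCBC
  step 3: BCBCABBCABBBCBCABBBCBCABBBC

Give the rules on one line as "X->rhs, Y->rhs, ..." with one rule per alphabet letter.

  step 0 ⇒ step 1: CBBB ⇒ AB·BC·BC·BC
    B ↦ BC
    C ↦ AB
    A ↦ B  (constrained at step 1)

A->B, B->BC, C->AB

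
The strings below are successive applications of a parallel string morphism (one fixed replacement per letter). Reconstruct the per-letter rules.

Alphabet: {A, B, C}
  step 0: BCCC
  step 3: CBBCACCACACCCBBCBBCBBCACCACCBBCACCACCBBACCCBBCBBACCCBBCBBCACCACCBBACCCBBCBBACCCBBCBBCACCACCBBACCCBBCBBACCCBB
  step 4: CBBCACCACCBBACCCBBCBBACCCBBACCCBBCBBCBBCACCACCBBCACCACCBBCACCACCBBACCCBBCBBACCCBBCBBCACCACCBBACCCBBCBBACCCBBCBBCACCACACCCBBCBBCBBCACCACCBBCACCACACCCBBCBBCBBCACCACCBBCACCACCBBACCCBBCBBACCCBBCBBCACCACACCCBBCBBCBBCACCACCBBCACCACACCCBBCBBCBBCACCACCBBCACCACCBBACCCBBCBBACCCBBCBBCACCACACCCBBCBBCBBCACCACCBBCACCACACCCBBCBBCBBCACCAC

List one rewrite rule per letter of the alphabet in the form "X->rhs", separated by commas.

A->ACC, B->CAC, C->CBB

  step 3 ⇒ step 4: CBBCACCACACCCBBCBBCBBCACCACCBBCACCACCBBACCCBBCBBACCCBBCBBCACCACCBBACCCBBCBBACCCBBCBBCACCACCBBACCCBBCBBACCCBB ⇒ CBB·CAC·CAC·CBB·ACC·CBB·CBB·ACC·CBB·ACC·CBB·CBB·CBB·CAC·CAC·CBB·CAC·CAC·CBB·CAC·CAC·CBB·ACC·CBB·CBB·ACC·CBB·CBB·CAC·CAC·CBB·ACC·CBB·CBB·ACC·CBB·CBB·CAC·CAC·ACC·CBB·CBB·CBB·CAC·CAC·CBB·CAC·CAC·ACC·CBB·CBB·CBB·CAC·CAC·CBB·CAC·CAC·CBB·ACC·CBB·CBB·ACC·CBB·CBB·CAC·CAC·ACC·CBB·CBB·CBB·CAC·CAC·CBB·CAC·CAC·ACC·CBB·CBB·CBB·CAC·CAC·CBB·CAC·CAC·CBB·ACC·CBB·CBB·ACC·CBB·CBB·CAC·CAC·ACC·CBB·CBB·CBB·CAC·CAC·CBB·CAC·CAC·ACC·CBB·CBB·CBB·CAC·CAC
    A ↦ ACC
    B ↦ CAC
    C ↦ CBB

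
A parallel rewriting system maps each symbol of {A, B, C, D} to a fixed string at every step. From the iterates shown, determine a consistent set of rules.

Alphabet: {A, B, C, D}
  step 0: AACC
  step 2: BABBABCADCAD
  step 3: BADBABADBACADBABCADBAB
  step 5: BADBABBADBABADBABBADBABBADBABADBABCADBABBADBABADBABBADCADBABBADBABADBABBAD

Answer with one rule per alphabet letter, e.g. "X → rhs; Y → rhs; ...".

  step 2 ⇒ step 3: BABBABCADCAD ⇒ BA·D·BA·BA·D·BA·CA·D·BAB·CA·D·BAB
    A ↦ D
    B ↦ BA
    C ↦ CA
    D ↦ BAB

A->D, B->BA, C->CA, D->BAB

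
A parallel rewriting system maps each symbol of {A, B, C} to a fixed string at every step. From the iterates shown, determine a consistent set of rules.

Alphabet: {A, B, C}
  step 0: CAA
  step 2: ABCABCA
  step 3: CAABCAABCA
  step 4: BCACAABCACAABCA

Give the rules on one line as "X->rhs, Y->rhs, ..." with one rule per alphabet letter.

A->CA, B->A, C->B

  step 3 ⇒ step 4: CAABCAABCA ⇒ B·CA·CA·A·B·CA·CA·A·B·CA
    A ↦ CA
    B ↦ A
    C ↦ B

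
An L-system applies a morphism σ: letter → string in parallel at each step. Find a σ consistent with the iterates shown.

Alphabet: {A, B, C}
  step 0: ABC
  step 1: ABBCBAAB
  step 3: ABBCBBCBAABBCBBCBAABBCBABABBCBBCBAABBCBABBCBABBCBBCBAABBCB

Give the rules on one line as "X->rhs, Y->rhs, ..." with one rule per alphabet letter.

  step 0 ⇒ step 1: ABC ⇒ AB·BCB·AAB
    A ↦ AB
    B ↦ BCB
    C ↦ AAB

A->AB, B->BCB, C->AAB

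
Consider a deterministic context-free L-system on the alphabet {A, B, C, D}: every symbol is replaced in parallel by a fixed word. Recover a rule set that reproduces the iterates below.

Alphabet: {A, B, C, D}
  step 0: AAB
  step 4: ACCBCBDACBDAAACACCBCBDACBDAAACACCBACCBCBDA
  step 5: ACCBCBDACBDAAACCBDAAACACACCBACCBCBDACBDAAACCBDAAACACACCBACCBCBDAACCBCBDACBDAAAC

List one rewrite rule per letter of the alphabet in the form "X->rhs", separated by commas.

A->AC, B->DA, C->CB, D->A

  step 4 ⇒ step 5: ACCBCBDACBDAAACACCBCBDACBDAAACACCBACCBCBDA ⇒ AC·CB·CB·DA·CB·DA·A·AC·CB·DA·A·AC·AC·AC·CB·AC·CB·CB·DA·CB·DA·A·AC·CB·DA·A·AC·AC·AC·CB·AC·CB·CB·DA·AC·CB·CB·DA·CB·DA·A·AC
    A ↦ AC
    B ↦ DA
    C ↦ CB
    D ↦ A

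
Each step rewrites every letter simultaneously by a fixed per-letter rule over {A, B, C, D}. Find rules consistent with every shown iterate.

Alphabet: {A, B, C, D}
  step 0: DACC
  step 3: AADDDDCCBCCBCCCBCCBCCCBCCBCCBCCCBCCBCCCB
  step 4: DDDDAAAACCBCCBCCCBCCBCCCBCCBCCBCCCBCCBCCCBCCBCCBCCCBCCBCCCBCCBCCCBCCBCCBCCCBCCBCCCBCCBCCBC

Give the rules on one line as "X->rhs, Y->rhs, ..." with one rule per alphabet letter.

  step 3 ⇒ step 4: AADDDDCCBCCBCCCBCCBCCCBCCBCCBCCCBCCBCCCB ⇒ DD·DD·A·A·A·A·CCB·CCB·C·CCB·CCB·C·CCB·CCB·CCB·C·CCB·CCB·C·CCB·CCB·CCB·C·CCB·CCB·C·CCB·CCB·C·CCB·CCB·CCB·C·CCB·CCB·C·CCB·CCB·CCB·C
    A ↦ DD
    B ↦ C
    C ↦ CCB
    D ↦ A

A->DD, B->C, C->CCB, D->A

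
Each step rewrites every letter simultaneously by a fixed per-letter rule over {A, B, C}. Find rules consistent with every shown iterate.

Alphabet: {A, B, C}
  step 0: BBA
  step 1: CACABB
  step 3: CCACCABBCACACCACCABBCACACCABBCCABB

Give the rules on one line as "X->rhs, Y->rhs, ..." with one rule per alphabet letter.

  step 0 ⇒ step 1: BBA ⇒ CA·CA·BB
    A ↦ BB
    B ↦ CA
    C ↦ CCA  (constrained at step 1)

A->BB, B->CA, C->CCA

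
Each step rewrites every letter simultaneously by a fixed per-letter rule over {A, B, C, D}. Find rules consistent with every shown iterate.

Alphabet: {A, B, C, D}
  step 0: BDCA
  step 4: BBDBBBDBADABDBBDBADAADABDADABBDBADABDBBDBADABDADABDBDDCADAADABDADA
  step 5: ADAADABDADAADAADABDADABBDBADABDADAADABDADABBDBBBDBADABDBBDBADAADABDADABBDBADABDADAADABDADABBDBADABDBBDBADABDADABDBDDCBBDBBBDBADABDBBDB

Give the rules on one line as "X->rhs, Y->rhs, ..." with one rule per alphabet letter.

  step 4 ⇒ step 5: BBDBBBDBADABDBBDBADAADABDADABBDBADABDBBDBADABDADABDBDDCADAADABDADA ⇒ ADA·ADA·BD·ADA·ADA·ADA·BD·ADA·B·BD·B·ADA·BD·ADA·ADA·BD·ADA·B·BD·B·B·BD·B·ADA·BD·B·BD·B·ADA·ADA·BD·ADA·B·BD·B·ADA·BD·ADA·ADA·BD·ADA·B·BD·B·ADA·BD·B·BD·B·ADA·BD·ADA·BD·BD·DC·B·BD·B·B·BD·B·ADA·BD·B·BD·B
    A ↦ B
    B ↦ ADA
    C ↦ DC
    D ↦ BD

A->B, B->ADA, C->DC, D->BD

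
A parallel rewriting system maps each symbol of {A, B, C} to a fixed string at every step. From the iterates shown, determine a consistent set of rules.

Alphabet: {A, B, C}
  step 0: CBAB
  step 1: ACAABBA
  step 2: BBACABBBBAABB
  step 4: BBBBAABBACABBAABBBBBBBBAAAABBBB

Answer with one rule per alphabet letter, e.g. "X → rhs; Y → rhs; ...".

  step 1 ⇒ step 2: ACAABBA ⇒ BB·ACA·BB·BB·A·A·BB
    A ↦ BB
    B ↦ A
    C ↦ ACA

A->BB, B->A, C->ACA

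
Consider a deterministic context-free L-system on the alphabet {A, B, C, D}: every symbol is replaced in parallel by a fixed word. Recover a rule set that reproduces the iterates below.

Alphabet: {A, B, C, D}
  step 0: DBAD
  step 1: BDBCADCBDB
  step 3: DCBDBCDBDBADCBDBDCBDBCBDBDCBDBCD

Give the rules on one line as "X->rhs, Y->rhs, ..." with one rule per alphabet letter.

A->ADC, B->C, C->D, D->BDB

  step 0 ⇒ step 1: DBAD ⇒ BDB·C·ADC·BDB
    A ↦ ADC
    B ↦ C
    D ↦ BDB
    C ↦ D  (constrained at step 1)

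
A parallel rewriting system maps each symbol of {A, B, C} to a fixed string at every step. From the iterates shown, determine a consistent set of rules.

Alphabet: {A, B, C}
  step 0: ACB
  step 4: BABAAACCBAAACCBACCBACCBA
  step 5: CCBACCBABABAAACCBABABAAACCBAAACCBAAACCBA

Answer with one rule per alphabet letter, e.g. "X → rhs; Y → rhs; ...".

A->BA, B->CC, C->A

  step 4 ⇒ step 5: BABAAACCBAAACCBACCBACCBA ⇒ CC·BA·CC·BA·BA·BA·A·A·CC·BA·BA·BA·A·A·CC·BA·A·A·CC·BA·A·A·CC·BA
    A ↦ BA
    B ↦ CC
    C ↦ A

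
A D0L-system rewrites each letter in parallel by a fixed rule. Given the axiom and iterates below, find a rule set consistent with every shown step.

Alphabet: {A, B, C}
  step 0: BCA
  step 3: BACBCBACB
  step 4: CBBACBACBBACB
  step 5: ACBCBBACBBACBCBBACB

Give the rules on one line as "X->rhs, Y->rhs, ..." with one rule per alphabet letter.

A->B, B->CB, C->A

  step 4 ⇒ step 5: CBBACBACBBACB ⇒ A·CB·CB·B·A·CB·B·A·CB·CB·B·A·CB
    A ↦ B
    B ↦ CB
    C ↦ A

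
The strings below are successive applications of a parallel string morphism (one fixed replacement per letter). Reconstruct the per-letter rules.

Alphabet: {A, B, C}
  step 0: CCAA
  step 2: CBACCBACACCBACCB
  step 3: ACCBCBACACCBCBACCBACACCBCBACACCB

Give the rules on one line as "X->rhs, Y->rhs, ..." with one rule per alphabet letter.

A->CB, B->CB, C->AC

  step 2 ⇒ step 3: CBACCBACACCBACCB ⇒ AC·CB·CB·AC·AC·CB·CB·AC·CB·AC·AC·CB·CB·AC·AC·CB
    A ↦ CB
    B ↦ CB
    C ↦ AC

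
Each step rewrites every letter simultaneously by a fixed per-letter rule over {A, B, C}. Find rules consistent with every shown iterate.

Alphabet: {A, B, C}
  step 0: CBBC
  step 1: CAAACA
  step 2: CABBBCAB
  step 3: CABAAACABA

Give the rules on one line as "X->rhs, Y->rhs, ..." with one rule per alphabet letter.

A->B, B->A, C->CA

  step 2 ⇒ step 3: CABBBCAB ⇒ CA·B·A·A·A·CA·B·A
    A ↦ B
    B ↦ A
    C ↦ CA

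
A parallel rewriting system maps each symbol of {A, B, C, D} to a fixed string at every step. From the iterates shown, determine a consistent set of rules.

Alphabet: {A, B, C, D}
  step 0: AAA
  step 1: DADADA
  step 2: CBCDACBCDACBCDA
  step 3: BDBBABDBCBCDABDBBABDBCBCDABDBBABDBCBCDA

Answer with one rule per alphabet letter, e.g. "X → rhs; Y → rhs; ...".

A->DA, B->BA, C->BDB, D->CBC

  step 2 ⇒ step 3: CBCDACBCDACBCDA ⇒ BDB·BA·BDB·CBC·DA·BDB·BA·BDB·CBC·DA·BDB·BA·BDB·CBC·DA
    A ↦ DA
    B ↦ BA
    C ↦ BDB
    D ↦ CBC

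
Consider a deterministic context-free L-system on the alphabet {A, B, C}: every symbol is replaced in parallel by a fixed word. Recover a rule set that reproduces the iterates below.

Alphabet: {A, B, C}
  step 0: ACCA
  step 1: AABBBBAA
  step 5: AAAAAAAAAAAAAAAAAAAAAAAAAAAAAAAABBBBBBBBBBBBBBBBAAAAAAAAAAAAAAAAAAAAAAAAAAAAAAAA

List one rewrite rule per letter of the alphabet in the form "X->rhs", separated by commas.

  step 0 ⇒ step 1: ACCA ⇒ AA·BB·BB·AA
    A ↦ AA
    C ↦ BB
    B ↦ C  (constrained at step 1)

A->AA, B->C, C->BB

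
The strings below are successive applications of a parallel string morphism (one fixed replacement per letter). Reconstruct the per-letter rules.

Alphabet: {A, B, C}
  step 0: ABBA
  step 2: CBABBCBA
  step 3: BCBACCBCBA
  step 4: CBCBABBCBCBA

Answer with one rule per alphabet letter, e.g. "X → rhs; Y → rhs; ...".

A->BA, B->C, C->B

  step 3 ⇒ step 4: BCBACCBCBA ⇒ C·B·C·BA·B·B·C·B·C·BA
    A ↦ BA
    B ↦ C
    C ↦ B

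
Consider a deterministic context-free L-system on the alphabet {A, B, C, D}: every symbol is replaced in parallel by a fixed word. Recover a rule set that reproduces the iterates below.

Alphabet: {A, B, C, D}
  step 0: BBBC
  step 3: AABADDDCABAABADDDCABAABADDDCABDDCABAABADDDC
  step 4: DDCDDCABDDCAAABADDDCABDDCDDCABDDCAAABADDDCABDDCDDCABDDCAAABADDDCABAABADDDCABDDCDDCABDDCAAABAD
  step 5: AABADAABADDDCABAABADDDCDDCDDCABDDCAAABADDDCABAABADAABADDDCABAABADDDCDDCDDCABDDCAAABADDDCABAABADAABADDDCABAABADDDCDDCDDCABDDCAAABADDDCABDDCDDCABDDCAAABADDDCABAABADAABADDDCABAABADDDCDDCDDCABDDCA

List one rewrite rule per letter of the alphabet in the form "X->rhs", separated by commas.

A->DDC, B->AB, C->BAD, D->A

  step 4 ⇒ step 5: DDCDDCABDDCAAABADDDCABDDCDDCABDDCAAABADDDCABDDCDDCABDDCAAABADDDCABAABADDDCABDDCDDCABDDCAAABAD ⇒ A·A·BAD·A·A·BAD·DDC·AB·A·A·BAD·DDC·DDC·DDC·AB·DDC·A·A·A·BAD·DDC·AB·A·A·BAD·A·A·BAD·DDC·AB·A·A·BAD·DDC·DDC·DDC·AB·DDC·A·A·A·BAD·DDC·AB·A·A·BAD·A·A·BAD·DDC·AB·A·A·BAD·DDC·DDC·DDC·AB·DDC·A·A·A·BAD·DDC·AB·DDC·DDC·AB·DDC·A·A·A·BAD·DDC·AB·A·A·BAD·A·A·BAD·DDC·AB·A·A·BAD·DDC·DDC·DDC·AB·DDC·A
    A ↦ DDC
    B ↦ AB
    C ↦ BAD
    D ↦ A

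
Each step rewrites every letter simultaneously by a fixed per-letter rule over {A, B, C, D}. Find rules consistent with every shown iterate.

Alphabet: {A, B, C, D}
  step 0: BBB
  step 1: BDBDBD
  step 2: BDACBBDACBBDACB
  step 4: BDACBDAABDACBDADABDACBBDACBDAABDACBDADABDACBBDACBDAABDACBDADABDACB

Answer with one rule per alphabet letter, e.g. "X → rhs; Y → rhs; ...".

A->DA, B->BD, C->A, D->ACB

  step 1 ⇒ step 2: BDBDBD ⇒ BD·ACB·BD·ACB·BD·ACB
    B ↦ BD
    D ↦ ACB
    A ↦ DA  (constrained at step 2)
    C ↦ A  (constrained at step 2)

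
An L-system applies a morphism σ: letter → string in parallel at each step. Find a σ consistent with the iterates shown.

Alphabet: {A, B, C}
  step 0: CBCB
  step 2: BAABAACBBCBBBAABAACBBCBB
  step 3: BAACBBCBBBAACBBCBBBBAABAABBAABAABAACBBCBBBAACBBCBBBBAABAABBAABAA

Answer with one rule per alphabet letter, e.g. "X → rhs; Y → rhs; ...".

  step 2 ⇒ step 3: BAABAACBBCBBBAABAACBBCBB ⇒ BAA·CBB·CBB·BAA·CBB·CBB·B·BAA·BAA·B·BAA·BAA·BAA·CBB·CBB·BAA·CBB·CBB·B·BAA·BAA·B·BAA·BAA
    A ↦ CBB
    B ↦ BAA
    C ↦ B

A->CBB, B->BAA, C->B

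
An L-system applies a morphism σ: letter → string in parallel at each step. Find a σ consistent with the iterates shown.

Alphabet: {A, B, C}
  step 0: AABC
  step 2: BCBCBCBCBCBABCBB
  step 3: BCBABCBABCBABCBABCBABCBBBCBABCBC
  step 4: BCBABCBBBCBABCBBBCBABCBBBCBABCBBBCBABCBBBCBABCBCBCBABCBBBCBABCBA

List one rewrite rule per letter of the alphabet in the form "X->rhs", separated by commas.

A->BB, B->BC, C->BA

  step 3 ⇒ step 4: BCBABCBABCBABCBABCBABCBBBCBABCBC ⇒ BC·BA·BC·BB·BC·BA·BC·BB·BC·BA·BC·BB·BC·BA·BC·BB·BC·BA·BC·BB·BC·BA·BC·BC·BC·BA·BC·BB·BC·BA·BC·BA
    A ↦ BB
    B ↦ BC
    C ↦ BA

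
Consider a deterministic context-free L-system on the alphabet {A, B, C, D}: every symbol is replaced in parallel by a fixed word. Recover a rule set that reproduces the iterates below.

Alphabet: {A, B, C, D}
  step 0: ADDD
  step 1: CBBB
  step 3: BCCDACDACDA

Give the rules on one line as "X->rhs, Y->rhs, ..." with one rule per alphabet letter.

  step 0 ⇒ step 1: ADDD ⇒ C·B·B·B
    A ↦ C
    D ↦ B
    B ↦ AC  (constrained at step 1)
    C ↦ DA  (constrained at step 1)

A->C, B->AC, C->DA, D->B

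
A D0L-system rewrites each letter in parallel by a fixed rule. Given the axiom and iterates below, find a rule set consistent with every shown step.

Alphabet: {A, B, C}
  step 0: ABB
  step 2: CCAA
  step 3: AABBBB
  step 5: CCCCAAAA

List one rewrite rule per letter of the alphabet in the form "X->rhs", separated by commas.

  step 2 ⇒ step 3: CCAA ⇒ A·A·BB·BB
    A ↦ BB
    C ↦ A
    B ↦ C  (constrained at step 0)

A->BB, B->C, C->A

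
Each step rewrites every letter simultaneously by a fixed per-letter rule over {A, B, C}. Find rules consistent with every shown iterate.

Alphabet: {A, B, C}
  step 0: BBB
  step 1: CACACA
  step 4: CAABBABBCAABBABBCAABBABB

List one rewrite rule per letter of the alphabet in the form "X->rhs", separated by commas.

  step 0 ⇒ step 1: BBB ⇒ CA·CA·CA
    B ↦ CA
    A ↦ B  (constrained at step 1)
    C ↦ AB  (constrained at step 1)

A->B, B->CA, C->AB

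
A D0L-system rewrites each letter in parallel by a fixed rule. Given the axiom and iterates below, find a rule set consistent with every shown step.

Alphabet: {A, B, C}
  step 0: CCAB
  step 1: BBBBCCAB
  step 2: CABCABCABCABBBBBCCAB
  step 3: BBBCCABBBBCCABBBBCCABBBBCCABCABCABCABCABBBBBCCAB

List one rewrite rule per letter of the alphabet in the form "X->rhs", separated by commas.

  step 2 ⇒ step 3: CABCABCABCABBBBBCCAB ⇒ B·BBC·CAB·B·BBC·CAB·B·BBC·CAB·B·BBC·CAB·CAB·CAB·CAB·CAB·B·B·BBC·CAB
    A ↦ BBC
    B ↦ CAB
    C ↦ B

A->BBC, B->CAB, C->B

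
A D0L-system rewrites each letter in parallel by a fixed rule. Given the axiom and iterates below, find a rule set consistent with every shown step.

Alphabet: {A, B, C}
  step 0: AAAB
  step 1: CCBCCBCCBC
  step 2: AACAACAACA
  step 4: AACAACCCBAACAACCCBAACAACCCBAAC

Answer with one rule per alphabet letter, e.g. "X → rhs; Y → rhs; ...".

A->CCB, B->C, C->A

  step 1 ⇒ step 2: CCBCCBCCBC ⇒ A·A·C·A·A·C·A·A·C·A
    B ↦ C
    C ↦ A
  step 0 ⇒ step 1: AAAB ⇒ CCB·CCB·CCB·C
    A ↦ CCB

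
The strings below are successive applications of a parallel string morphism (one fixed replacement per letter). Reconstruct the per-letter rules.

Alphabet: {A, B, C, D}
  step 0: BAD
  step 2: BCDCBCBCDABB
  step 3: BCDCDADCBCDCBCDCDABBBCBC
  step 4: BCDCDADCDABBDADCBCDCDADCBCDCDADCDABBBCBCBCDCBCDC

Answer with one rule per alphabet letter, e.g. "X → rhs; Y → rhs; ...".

  step 3 ⇒ step 4: BCDCDADCBCDCBCDCDABBBCBC ⇒ BC·DC·DA·DC·DA·BB·DA·DC·BC·DC·DA·DC·BC·DC·DA·DC·DA·BB·BC·BC·BC·DC·BC·DC
    A ↦ BB
    B ↦ BC
    C ↦ DC
    D ↦ DA

A->BB, B->BC, C->DC, D->DA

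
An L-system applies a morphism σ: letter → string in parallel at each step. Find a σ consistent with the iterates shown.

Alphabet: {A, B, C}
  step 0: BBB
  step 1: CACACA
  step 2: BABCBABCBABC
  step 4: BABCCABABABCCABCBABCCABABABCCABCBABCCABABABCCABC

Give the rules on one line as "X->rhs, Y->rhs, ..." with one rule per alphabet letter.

A->BC, B->CA, C->BA

  step 1 ⇒ step 2: CACACA ⇒ BA·BC·BA·BC·BA·BC
    A ↦ BC
    C ↦ BA
  step 0 ⇒ step 1: BBB ⇒ CA·CA·CA
    B ↦ CA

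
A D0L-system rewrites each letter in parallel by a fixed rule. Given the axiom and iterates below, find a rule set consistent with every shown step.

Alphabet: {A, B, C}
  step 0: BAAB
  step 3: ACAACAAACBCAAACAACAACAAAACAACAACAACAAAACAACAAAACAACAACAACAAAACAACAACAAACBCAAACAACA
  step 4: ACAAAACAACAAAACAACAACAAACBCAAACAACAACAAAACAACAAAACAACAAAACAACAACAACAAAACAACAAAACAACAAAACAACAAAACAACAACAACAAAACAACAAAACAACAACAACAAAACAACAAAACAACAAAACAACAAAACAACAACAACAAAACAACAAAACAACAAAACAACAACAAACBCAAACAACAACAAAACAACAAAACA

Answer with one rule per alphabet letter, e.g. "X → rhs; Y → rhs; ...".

  step 3 ⇒ step 4: ACAACAAACBCAAACAACAACAAAACAACAACAACAAAACAACAAAACAACAACAACAAAACAACAACAAACBCAAACAACA ⇒ ACA·AA·ACA·ACA·AA·ACA·ACA·ACA·AA·CBC·AA·ACA·ACA·ACA·AA·ACA·ACA·AA·ACA·ACA·AA·ACA·ACA·ACA·ACA·AA·ACA·ACA·AA·ACA·ACA·AA·ACA·ACA·AA·ACA·ACA·ACA·ACA·AA·ACA·ACA·AA·ACA·ACA·ACA·ACA·AA·ACA·ACA·AA·ACA·ACA·AA·ACA·ACA·AA·ACA·ACA·ACA·ACA·AA·ACA·ACA·AA·ACA·ACA·AA·ACA·ACA·ACA·AA·CBC·AA·ACA·ACA·ACA·AA·ACA·ACA·AA·ACA
    A ↦ ACA
    B ↦ CBC
    C ↦ AA

A->ACA, B->CBC, C->AA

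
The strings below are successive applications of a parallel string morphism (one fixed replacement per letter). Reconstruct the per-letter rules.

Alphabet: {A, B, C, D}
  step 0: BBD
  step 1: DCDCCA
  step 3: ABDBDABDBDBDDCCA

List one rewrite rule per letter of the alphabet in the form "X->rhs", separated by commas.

  step 0 ⇒ step 1: BBD ⇒ DC·DC·CA
    B ↦ DC
    D ↦ CA
    A ↦ BD  (constrained at step 1)
    C ↦ A  (constrained at step 1)

A->BD, B->DC, C->A, D->CA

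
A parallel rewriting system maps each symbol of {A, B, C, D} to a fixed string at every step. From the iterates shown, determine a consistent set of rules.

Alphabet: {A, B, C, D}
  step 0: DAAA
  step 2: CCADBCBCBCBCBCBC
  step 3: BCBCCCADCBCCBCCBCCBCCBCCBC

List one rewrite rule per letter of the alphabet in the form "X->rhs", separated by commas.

  step 2 ⇒ step 3: CCADBCBCBCBCBCBC ⇒ BC·BC·CC·AD·C·BC·C·BC·C·BC·C·BC·C·BC·C·BC
    A ↦ CC
    B ↦ C
    C ↦ BC
    D ↦ AD

A->CC, B->C, C->BC, D->AD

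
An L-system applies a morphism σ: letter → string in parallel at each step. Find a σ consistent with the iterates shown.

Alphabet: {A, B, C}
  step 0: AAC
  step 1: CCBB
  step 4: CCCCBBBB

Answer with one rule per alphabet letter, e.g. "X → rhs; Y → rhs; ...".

  step 0 ⇒ step 1: AAC ⇒ C·C·BB
    A ↦ C
    C ↦ BB
    B ↦ A  (constrained at step 1)

A->C, B->A, C->BB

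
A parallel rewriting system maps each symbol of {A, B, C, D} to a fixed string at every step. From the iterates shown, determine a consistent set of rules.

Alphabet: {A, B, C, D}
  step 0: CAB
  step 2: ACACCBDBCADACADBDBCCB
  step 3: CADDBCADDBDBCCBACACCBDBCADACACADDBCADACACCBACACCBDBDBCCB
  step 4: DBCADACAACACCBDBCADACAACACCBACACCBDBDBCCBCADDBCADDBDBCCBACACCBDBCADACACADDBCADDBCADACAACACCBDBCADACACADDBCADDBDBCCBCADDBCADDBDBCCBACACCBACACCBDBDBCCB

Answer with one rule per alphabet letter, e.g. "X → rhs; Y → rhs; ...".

A->CAD, B->CCB, C->DB, D->ACA

  step 3 ⇒ step 4: CADDBCADDBDBCCBACACCBDBCADACACADDBCADACACCBACACCBDBDBCCB ⇒ DB·CAD·ACA·ACA·CCB·DB·CAD·ACA·ACA·CCB·ACA·CCB·DB·DB·CCB·CAD·DB·CAD·DB·DB·CCB·ACA·CCB·DB·CAD·ACA·CAD·DB·CAD·DB·CAD·ACA·ACA·CCB·DB·CAD·ACA·CAD·DB·CAD·DB·DB·CCB·CAD·DB·CAD·DB·DB·CCB·ACA·CCB·ACA·CCB·DB·DB·CCB
    A ↦ CAD
    B ↦ CCB
    C ↦ DB
    D ↦ ACA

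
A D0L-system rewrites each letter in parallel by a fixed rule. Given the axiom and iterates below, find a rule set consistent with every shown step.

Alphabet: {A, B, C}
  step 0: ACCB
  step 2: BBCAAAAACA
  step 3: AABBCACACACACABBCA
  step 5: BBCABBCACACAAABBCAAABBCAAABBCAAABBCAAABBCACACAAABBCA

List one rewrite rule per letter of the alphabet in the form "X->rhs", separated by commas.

  step 2 ⇒ step 3: BBCAAAAACA ⇒ A·A·BB·CA·CA·CA·CA·CA·BB·CA
    A ↦ CA
    B ↦ A
    C ↦ BB

A->CA, B->A, C->BB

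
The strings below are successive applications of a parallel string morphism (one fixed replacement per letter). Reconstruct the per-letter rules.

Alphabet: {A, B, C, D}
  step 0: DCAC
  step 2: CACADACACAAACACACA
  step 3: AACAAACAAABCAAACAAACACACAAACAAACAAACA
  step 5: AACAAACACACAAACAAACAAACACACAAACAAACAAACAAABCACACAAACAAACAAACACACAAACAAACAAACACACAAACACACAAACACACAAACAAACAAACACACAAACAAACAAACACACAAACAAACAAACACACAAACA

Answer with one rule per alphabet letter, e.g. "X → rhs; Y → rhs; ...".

  step 2 ⇒ step 3: CACADACACAAACACACA ⇒ AA·CA·AA·CA·AAB·CA·AA·CA·AA·CA·CA·CA·AA·CA·AA·CA·AA·CA
    A ↦ CA
    C ↦ AA
    D ↦ AAB
    B ↦ DA  (constrained at step 3)

A->CA, B->DA, C->AA, D->AAB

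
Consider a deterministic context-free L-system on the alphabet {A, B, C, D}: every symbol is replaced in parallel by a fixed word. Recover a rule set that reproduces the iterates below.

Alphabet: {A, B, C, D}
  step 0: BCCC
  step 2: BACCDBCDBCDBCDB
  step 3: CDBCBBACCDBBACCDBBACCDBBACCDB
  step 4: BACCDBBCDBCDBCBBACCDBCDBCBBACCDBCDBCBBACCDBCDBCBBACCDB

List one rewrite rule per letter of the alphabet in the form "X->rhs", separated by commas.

A->C, B->CDB, C->B, D->AC

  step 3 ⇒ step 4: CDBCBBACCDBBACCDBBACCDBBACCDB ⇒ B·AC·CDB·B·CDB·CDB·C·B·B·AC·CDB·CDB·C·B·B·AC·CDB·CDB·C·B·B·AC·CDB·CDB·C·B·B·AC·CDB
    A ↦ C
    B ↦ CDB
    C ↦ B
    D ↦ AC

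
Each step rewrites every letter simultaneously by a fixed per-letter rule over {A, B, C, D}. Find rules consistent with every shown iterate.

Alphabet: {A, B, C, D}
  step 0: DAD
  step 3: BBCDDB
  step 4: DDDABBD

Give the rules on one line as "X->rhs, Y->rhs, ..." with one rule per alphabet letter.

  step 3 ⇒ step 4: BBCDDB ⇒ D·D·DA·B·B·D
    B ↦ D
    C ↦ DA
    D ↦ B
    A ↦ CD  (constrained at step 0)

A->CD, B->D, C->DA, D->B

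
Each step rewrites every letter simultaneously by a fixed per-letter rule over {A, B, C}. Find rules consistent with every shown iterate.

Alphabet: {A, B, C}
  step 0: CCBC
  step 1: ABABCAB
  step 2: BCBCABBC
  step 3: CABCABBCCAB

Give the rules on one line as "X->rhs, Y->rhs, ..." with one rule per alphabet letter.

  step 2 ⇒ step 3: BCBCABBC ⇒ C·AB·C·AB·B·C·C·AB
    A ↦ B
    B ↦ C
    C ↦ AB

A->B, B->C, C->AB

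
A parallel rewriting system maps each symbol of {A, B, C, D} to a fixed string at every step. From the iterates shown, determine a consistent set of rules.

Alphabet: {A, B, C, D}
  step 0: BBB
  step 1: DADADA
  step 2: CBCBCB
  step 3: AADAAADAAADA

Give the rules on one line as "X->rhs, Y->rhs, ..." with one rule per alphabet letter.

A->B, B->DA, C->AA, D->C

  step 2 ⇒ step 3: CBCBCB ⇒ AA·DA·AA·DA·AA·DA
    B ↦ DA
    C ↦ AA
  step 1 ⇒ step 2: DADADA ⇒ C·B·C·B·C·B
    A ↦ B
  step 1 ⇒ step 2: DADADA ⇒ C·B·C·B·C·B
    D ↦ C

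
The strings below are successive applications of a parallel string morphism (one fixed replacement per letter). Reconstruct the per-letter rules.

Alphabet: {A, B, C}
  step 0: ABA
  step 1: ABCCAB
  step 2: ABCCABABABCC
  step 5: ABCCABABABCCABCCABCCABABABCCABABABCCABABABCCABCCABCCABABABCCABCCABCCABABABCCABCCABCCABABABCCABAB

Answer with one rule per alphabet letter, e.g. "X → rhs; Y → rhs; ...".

  step 1 ⇒ step 2: ABCCAB ⇒ AB·CC·AB·AB·AB·CC
    A ↦ AB
    B ↦ CC
    C ↦ AB

A->AB, B->CC, C->AB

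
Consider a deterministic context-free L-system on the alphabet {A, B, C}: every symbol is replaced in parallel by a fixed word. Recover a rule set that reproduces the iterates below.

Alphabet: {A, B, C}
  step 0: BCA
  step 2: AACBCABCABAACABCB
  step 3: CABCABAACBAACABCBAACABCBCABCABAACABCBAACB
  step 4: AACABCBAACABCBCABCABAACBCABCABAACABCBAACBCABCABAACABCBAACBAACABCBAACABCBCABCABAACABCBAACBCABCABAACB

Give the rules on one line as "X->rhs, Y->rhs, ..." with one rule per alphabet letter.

A->CAB, B->CB, C->AA

  step 3 ⇒ step 4: CABCABAACBAACABCBAACABCBCABCABAACABCBAACB ⇒ AA·CAB·CB·AA·CAB·CB·CAB·CAB·AA·CB·CAB·CAB·AA·CAB·CB·AA·CB·CAB·CAB·AA·CAB·CB·AA·CB·AA·CAB·CB·AA·CAB·CB·CAB·CAB·AA·CAB·CB·AA·CB·CAB·CAB·AA·CB
    A ↦ CAB
    B ↦ CB
    C ↦ AA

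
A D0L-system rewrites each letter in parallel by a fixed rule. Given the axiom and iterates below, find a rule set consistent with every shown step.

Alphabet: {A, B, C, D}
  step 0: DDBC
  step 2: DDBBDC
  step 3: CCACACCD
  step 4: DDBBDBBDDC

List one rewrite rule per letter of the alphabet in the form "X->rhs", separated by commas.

A->BB, B->AC, C->D, D->C

  step 3 ⇒ step 4: CCACACCD ⇒ D·D·BB·D·BB·D·D·C
    A ↦ BB
    C ↦ D
    D ↦ C
  step 2 ⇒ step 3: DDBBDC ⇒ C·C·AC·AC·C·D
    B ↦ AC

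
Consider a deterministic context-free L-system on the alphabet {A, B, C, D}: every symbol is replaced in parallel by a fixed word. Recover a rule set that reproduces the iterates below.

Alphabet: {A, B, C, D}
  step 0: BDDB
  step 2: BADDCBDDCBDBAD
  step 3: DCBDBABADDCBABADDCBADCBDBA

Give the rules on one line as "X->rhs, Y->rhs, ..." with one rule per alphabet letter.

A->BD, B->DC, C->D, D->BA

  step 2 ⇒ step 3: BADDCBDDCBDBAD ⇒ DC·BD·BA·BA·D·DC·BA·BA·D·DC·BA·DC·BD·BA
    A ↦ BD
    B ↦ DC
    C ↦ D
    D ↦ BA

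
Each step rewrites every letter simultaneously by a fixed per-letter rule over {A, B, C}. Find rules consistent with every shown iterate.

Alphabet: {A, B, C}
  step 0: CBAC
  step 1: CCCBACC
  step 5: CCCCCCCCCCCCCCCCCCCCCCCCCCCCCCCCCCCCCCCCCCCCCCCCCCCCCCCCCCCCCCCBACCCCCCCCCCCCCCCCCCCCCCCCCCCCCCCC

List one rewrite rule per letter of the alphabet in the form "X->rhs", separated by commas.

  step 0 ⇒ step 1: CBAC ⇒ CC·C·BA·CC
    A ↦ BA
    B ↦ C
    C ↦ CC

A->BA, B->C, C->CC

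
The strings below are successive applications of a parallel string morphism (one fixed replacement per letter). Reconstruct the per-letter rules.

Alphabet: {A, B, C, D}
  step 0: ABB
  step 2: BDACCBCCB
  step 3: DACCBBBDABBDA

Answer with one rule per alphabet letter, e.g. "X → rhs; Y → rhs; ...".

A->CB, B->DA, C->B, D->C

  step 2 ⇒ step 3: BDACCBCCB ⇒ DA·C·CB·B·B·DA·B·B·DA
    A ↦ CB
    B ↦ DA
    C ↦ B
    D ↦ C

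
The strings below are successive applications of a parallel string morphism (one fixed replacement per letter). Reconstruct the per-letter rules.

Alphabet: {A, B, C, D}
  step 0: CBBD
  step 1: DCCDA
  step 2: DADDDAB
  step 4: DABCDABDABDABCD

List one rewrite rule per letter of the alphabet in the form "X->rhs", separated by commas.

  step 1 ⇒ step 2: DCCDA ⇒ DA·D·D·DA·B
    A ↦ B
    C ↦ D
    D ↦ DA
  step 0 ⇒ step 1: CBBD ⇒ D·C·C·DA
    B ↦ C

A->B, B->C, C->D, D->DA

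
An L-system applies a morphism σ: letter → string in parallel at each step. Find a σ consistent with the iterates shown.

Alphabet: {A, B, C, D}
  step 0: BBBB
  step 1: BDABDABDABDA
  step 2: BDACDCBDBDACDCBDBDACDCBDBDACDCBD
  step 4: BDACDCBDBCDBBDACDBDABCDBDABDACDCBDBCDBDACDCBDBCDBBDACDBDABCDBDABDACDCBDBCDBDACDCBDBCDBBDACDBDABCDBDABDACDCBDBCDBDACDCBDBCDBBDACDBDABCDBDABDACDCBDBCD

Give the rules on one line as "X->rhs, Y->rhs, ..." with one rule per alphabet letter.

  step 1 ⇒ step 2: BDABDABDABDA ⇒ BDA·CD·CBD·BDA·CD·CBD·BDA·CD·CBD·BDA·CD·CBD
    A ↦ CBD
    B ↦ BDA
    D ↦ CD
    C ↦ B  (constrained at step 2)

A->CBD, B->BDA, C->B, D->CD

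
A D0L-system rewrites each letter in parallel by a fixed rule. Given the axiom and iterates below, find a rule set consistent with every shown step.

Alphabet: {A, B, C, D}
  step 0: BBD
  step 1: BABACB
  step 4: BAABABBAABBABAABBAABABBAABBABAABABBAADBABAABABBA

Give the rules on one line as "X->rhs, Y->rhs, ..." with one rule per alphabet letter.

  step 0 ⇒ step 1: BBD ⇒ BA·BA·CB
    B ↦ BA
    D ↦ CB
    A ↦ AB  (constrained at step 1)
    C ↦ AD  (constrained at step 1)

A->AB, B->BA, C->AD, D->CB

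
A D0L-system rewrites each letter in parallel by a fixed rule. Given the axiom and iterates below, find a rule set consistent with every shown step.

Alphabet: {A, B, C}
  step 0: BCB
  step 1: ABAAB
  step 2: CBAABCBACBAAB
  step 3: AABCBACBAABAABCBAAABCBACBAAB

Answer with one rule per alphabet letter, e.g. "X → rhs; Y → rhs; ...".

  step 2 ⇒ step 3: CBAABCBACBAAB ⇒ A·AB·CBA·CBA·AB·A·AB·CBA·A·AB·CBA·CBA·AB
    A ↦ CBA
    B ↦ AB
    C ↦ A

A->CBA, B->AB, C->A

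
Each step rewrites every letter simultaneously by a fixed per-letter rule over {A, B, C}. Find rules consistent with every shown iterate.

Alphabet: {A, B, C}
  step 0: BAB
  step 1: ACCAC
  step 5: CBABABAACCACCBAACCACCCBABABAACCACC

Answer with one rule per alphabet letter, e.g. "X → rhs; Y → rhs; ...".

A->C, B->AC, C->BA

  step 0 ⇒ step 1: BAB ⇒ AC·C·AC
    A ↦ C
    B ↦ AC
    C ↦ BA  (constrained at step 1)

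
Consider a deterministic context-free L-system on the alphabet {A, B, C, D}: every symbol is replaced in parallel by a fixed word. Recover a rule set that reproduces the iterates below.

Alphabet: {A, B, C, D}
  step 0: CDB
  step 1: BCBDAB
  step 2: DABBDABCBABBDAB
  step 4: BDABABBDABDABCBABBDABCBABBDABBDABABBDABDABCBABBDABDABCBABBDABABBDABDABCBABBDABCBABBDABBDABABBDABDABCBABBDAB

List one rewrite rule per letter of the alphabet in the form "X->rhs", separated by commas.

  step 1 ⇒ step 2: BCBDAB ⇒ DAB·B·DAB·CB·ABB·DAB
    A ↦ ABB
    B ↦ DAB
    C ↦ B
    D ↦ CB

A->ABB, B->DAB, C->B, D->CB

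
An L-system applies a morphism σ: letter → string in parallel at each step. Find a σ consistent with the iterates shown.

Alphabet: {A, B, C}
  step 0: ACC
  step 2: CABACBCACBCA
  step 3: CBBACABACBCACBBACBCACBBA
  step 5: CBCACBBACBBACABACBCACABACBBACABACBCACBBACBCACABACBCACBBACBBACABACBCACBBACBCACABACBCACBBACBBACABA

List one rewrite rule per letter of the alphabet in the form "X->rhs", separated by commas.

A->BA, B->CA, C->CB

  step 2 ⇒ step 3: CABACBCACBCA ⇒ CB·BA·CA·BA·CB·CA·CB·BA·CB·CA·CB·BA
    A ↦ BA
    B ↦ CA
    C ↦ CB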